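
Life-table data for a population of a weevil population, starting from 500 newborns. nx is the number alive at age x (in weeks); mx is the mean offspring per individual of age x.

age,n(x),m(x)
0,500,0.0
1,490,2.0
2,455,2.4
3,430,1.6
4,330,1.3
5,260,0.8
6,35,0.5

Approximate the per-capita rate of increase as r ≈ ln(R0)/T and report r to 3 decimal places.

0.811

lx = nx/n0 = nx/500: 1, 0.98, 0.91, 0.86, 0.66, 0.52, 0.07
R0 = Σ lx·mx = 0 + 1.96 + 2.184 + 1.376 + 0.858 + 0.416 + 0.035 = 6.829
Σ x·lx·mx = 16.178; T = 16.178/6.829 = 2.36901…
r ≈ ln(R0)/T = ln(6.829)/2.36901… = 0.81096… → 0.811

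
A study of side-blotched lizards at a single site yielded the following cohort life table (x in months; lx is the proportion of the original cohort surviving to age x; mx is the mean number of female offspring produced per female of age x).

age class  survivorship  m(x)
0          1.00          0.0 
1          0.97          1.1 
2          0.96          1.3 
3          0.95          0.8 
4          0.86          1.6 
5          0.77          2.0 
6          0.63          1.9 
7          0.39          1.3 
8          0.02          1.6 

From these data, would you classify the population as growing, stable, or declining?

R0 = Σ lx·mx = 0 + 1.067 + 1.248 + 0.76 + 1.376 + 1.54 + 1.197 + 0.507 + 0.032 = 7.727
R0 > 1, so the population is growing.

growing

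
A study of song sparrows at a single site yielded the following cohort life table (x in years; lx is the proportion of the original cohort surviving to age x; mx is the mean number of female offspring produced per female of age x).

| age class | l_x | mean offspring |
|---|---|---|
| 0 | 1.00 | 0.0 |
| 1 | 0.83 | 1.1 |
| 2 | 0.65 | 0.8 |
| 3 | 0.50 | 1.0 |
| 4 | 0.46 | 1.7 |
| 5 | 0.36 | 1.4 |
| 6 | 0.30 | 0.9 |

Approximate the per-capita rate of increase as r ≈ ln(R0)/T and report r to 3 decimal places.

0.407

R0 = Σ lx·mx = 0 + 0.913 + 0.52 + 0.5 + 0.782 + 0.504 + 0.27 = 3.489
Σ x·lx·mx = 10.721; T = 10.721/3.489 = 3.0728…
r ≈ ln(R0)/T = ln(3.489)/3.0728… = 0.40667… → 0.407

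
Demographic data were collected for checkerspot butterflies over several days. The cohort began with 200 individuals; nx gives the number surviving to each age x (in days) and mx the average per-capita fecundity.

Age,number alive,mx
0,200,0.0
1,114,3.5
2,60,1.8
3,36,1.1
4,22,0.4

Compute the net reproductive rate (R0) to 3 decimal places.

2.777

lx = nx/n0 = nx/200: 1, 0.57, 0.3, 0.18, 0.11
lx·mx by age: 0, 1.995, 0.54, 0.198, 0.044
R0 = Σ lx·mx = 2.777 → 2.777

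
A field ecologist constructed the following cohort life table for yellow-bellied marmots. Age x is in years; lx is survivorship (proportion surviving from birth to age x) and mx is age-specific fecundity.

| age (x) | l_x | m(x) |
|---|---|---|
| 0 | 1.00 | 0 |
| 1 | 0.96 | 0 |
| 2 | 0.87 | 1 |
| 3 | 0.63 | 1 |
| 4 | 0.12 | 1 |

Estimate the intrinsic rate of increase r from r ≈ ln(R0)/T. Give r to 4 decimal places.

R0 = Σ lx·mx = 0 + 0 + 0.87 + 0.63 + 0.12 = 1.62
Σ x·lx·mx = 4.11; T = 4.11/1.62 = 2.53704…
r ≈ ln(R0)/T = ln(1.62)/2.53704… = 0.190153… → 0.1902

0.1902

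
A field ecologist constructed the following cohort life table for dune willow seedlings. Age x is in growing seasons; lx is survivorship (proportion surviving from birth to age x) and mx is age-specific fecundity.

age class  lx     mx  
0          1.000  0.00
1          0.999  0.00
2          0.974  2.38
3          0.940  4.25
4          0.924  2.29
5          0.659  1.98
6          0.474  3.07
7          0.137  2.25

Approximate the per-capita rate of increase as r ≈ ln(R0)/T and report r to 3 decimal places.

R0 = Σ lx·mx = 0 + 0 + 2.31812 + 3.995 + 2.11596 + 1.30482 + 1.45518 + 0.30825 = 11.49733
Σ x·lx·mx = 42.49801; T = 42.49801/11.49733 = 3.69634…
r ≈ ln(R0)/T = ln(11.49733)/3.69634… = 0.66069… → 0.661

0.661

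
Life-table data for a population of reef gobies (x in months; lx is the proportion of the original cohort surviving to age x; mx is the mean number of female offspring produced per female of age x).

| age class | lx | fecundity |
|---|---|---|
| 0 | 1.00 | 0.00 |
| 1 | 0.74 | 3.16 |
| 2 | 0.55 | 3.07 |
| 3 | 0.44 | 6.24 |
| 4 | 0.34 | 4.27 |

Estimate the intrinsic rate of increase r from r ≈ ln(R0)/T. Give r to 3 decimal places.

0.877

R0 = Σ lx·mx = 0 + 2.3384 + 1.6885 + 2.7456 + 1.4518 = 8.2243
Σ x·lx·mx = 19.7594; T = 19.7594/8.2243 = 2.40256…
r ≈ ln(R0)/T = ln(8.2243)/2.40256… = 0.87702… → 0.877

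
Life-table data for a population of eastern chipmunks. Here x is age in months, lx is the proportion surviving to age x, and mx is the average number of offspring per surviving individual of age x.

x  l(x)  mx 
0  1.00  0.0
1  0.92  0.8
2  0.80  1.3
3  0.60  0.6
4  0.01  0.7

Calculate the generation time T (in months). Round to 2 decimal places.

1.83

lx·mx: 0, 0.736, 1.04, 0.36, 0.007 → R0 = 2.143
x·lx·mx: 0, 0.736, 2.08, 1.08, 0.028 → Σ = 3.924
T = 3.924 / 2.143 = 1.831078… → 1.83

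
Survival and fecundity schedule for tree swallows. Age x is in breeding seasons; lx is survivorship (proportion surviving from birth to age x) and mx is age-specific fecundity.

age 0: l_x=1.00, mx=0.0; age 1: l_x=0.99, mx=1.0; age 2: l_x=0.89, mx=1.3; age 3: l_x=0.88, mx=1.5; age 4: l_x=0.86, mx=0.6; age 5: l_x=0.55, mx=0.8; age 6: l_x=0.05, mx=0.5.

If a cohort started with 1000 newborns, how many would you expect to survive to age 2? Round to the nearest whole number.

890

Expected survivors = N0 · l_2 = 1000 × 0.89 = 890 → 890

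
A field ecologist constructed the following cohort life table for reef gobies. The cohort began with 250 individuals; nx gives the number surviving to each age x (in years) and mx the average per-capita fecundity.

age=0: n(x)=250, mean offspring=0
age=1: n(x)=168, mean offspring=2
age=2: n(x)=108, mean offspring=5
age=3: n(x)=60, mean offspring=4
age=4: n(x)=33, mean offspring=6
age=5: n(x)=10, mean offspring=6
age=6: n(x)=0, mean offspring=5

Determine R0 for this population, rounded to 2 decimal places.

5.50

lx = nx/n0 = nx/250: 1, 0.672, 0.432, 0.24, 0.132, 0.04, 0
lx·mx by age: 0, 1.344, 2.16, 0.96, 0.792, 0.24, 0
R0 = Σ lx·mx = 5.496 → 5.50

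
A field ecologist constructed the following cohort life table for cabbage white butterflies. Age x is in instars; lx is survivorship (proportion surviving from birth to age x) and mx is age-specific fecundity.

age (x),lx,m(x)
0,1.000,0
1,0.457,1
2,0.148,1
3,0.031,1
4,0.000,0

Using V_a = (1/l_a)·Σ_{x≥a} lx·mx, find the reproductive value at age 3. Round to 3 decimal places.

lx·mx for x ≥ 3: 0.031, 0 → sum = 0.031
V_3 = 0.031 / l_3 = 0.031 / 0.031 = 1 → 1.000

1.000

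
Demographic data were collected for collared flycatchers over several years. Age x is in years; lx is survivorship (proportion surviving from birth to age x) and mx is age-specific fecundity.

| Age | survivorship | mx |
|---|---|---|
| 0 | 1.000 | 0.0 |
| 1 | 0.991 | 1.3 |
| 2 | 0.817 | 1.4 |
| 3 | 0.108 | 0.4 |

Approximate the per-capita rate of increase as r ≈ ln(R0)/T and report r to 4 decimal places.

0.6055

R0 = Σ lx·mx = 0 + 1.2883 + 1.1438 + 0.0432 = 2.4753
Σ x·lx·mx = 3.7055; T = 3.7055/2.4753 = 1.49699…
r ≈ ln(R0)/T = ln(2.4753)/1.49699… = 0.605456… → 0.6055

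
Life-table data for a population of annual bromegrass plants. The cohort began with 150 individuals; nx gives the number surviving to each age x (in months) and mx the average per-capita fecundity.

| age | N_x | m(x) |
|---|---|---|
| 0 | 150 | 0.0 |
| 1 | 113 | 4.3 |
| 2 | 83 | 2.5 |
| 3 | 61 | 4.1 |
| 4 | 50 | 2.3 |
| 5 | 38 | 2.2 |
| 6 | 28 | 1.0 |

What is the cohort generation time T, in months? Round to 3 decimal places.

lx = nx/n0 = nx/150: 1, 0.75333…, 0.55333…, 0.40667…, 0.33333…, 0.25333…, 0.18667…
lx·mx: 0, 3.239333…, 1.383333…, 1.667333…, 0.766667…, 0.557333…, 0.186667… → R0 = 7.800667…
x·lx·mx: 0, 3.239333…, 2.766667…, 5.002…, 3.066667…, 2.786667…, 1.12… → Σ = 17.981333…
T = 17.981333… / 7.800667… = 2.305102… → 2.305

2.305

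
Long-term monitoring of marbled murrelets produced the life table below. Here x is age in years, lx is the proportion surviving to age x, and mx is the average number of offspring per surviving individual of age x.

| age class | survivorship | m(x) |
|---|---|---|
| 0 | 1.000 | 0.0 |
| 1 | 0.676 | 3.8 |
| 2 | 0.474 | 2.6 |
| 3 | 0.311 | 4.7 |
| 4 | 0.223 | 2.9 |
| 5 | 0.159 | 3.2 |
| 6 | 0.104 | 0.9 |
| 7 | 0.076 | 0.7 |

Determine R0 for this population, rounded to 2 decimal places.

6.57

lx·mx by age: 0, 2.5688, 1.2324, 1.4617, 0.6467, 0.5088, 0.0936, 0.0532
R0 = Σ lx·mx = 6.5652 → 6.57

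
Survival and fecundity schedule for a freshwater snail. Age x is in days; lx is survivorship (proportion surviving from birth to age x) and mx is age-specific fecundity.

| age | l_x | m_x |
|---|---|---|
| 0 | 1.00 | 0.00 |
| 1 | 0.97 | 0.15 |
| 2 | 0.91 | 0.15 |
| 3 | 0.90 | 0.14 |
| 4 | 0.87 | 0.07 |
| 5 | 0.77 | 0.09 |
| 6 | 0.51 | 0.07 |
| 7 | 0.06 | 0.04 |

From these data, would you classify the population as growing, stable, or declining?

R0 = Σ lx·mx = 0 + 0.1455 + 0.1365 + 0.126 + 0.0609 + 0.0693 + 0.0357 + 0.0024 = 0.5763
R0 < 1, so the population is declining.

declining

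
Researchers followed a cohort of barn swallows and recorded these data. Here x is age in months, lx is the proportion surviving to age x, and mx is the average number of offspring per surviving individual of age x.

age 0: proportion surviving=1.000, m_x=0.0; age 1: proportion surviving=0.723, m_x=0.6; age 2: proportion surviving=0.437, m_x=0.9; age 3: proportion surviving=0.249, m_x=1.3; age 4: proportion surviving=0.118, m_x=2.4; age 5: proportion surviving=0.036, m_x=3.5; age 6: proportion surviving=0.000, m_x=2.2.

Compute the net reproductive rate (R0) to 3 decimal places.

lx·mx by age: 0, 0.4338, 0.3933, 0.3237, 0.2832, 0.126, 0
R0 = Σ lx·mx = 1.56 → 1.560

1.560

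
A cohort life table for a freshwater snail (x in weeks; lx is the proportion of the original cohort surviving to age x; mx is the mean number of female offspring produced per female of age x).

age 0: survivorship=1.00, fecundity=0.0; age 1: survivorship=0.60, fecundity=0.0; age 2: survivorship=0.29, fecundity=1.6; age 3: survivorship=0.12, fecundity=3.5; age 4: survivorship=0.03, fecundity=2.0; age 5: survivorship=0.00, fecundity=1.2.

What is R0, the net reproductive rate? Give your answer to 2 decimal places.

0.94

lx·mx by age: 0, 0, 0.464, 0.42, 0.06, 0
R0 = Σ lx·mx = 0.944 → 0.94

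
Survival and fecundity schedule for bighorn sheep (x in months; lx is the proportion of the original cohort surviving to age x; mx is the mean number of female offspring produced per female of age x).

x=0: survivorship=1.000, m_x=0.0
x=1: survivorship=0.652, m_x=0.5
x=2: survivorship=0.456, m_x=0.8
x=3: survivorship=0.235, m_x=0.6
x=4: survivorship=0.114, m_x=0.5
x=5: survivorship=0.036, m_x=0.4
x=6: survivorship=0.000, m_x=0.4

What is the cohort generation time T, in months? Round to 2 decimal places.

lx·mx: 0, 0.326, 0.3648, 0.141, 0.057, 0.0144, 0 → R0 = 0.9032
x·lx·mx: 0, 0.326, 0.7296, 0.423, 0.228, 0.072, 0 → Σ = 1.7786
T = 1.7786 / 0.9032 = 1.969221… → 1.97

1.97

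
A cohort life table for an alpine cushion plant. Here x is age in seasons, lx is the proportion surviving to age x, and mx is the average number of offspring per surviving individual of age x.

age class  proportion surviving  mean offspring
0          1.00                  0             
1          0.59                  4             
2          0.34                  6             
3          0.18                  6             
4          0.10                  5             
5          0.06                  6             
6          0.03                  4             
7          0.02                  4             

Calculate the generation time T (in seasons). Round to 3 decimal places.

lx·mx: 0, 2.36, 2.04, 1.08, 0.5, 0.36, 0.12, 0.08 → R0 = 6.54
x·lx·mx: 0, 2.36, 4.08, 3.24, 2, 1.8, 0.72, 0.56 → Σ = 14.76
T = 14.76 / 6.54 = 2.256881… → 2.257

2.257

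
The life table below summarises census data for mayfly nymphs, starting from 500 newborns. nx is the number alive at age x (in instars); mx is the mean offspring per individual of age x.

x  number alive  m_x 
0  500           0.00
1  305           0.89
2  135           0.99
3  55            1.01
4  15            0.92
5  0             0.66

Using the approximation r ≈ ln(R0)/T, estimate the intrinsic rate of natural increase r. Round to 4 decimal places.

-0.0327

lx = nx/n0 = nx/500: 1, 0.61, 0.27, 0.11, 0.03, 0
R0 = Σ lx·mx = 0 + 0.5429 + 0.2673 + 0.1111 + 0.0276 + 0 = 0.9489
Σ x·lx·mx = 1.5212; T = 1.5212/0.9489 = 1.60312…
r ≈ ln(R0)/T = ln(0.9489)/1.60312… = -0.032719… → -0.0327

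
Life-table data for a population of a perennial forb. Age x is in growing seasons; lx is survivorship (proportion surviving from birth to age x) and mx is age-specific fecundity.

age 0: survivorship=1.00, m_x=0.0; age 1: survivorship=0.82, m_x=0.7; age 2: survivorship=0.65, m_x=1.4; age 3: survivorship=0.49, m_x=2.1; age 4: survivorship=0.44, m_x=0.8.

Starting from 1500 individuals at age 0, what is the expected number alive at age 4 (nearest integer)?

660

Expected survivors = N0 · l_4 = 1500 × 0.44 = 660 → 660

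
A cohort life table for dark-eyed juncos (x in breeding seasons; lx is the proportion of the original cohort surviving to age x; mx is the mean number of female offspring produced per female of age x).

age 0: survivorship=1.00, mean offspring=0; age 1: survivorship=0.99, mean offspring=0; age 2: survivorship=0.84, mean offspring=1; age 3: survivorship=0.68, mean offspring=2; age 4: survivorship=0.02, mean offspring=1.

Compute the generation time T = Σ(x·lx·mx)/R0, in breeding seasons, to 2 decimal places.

lx·mx: 0, 0, 0.84, 1.36, 0.02 → R0 = 2.22
x·lx·mx: 0, 0, 1.68, 4.08, 0.08 → Σ = 5.84
T = 5.84 / 2.22 = 2.630631… → 2.63

2.63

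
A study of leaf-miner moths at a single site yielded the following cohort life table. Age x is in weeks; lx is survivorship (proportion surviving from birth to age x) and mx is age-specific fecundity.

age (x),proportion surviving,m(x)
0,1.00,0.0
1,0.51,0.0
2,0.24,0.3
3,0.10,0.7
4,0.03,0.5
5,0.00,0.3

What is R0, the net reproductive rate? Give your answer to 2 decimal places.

lx·mx by age: 0, 0, 0.072, 0.07, 0.015, 0
R0 = Σ lx·mx = 0.157 → 0.16

0.16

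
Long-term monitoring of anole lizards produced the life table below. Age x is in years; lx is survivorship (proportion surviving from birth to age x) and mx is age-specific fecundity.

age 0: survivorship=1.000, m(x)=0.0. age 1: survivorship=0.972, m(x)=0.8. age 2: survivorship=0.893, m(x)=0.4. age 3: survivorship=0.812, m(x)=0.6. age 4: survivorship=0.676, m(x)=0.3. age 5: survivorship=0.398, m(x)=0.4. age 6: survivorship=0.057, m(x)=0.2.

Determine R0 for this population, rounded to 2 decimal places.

2.00

lx·mx by age: 0, 0.7776, 0.3572, 0.4872, 0.2028, 0.1592, 0.0114
R0 = Σ lx·mx = 1.9954 → 2.00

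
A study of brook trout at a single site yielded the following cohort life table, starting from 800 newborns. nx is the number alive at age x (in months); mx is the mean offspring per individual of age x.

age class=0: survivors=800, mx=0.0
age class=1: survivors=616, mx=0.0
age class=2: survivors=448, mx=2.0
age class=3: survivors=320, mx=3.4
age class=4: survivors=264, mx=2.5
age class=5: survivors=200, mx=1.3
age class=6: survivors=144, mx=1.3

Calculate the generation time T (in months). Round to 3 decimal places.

3.274

lx = nx/n0 = nx/800: 1, 0.77, 0.56, 0.4, 0.33, 0.25, 0.18
lx·mx: 0, 0, 1.12, 1.36, 0.825, 0.325, 0.234 → R0 = 3.864
x·lx·mx: 0, 0, 2.24, 4.08, 3.3, 1.625, 1.404 → Σ = 12.649
T = 12.649 / 3.864 = 3.273551… → 3.274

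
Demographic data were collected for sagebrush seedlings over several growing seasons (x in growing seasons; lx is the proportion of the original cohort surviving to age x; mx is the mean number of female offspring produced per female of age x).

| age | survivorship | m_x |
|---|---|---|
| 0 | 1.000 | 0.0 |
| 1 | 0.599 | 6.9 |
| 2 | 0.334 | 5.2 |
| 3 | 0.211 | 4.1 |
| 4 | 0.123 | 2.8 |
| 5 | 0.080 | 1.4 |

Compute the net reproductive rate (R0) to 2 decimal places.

7.19

lx·mx by age: 0, 4.1331, 1.7368, 0.8651, 0.3444, 0.112
R0 = Σ lx·mx = 7.1914 → 7.19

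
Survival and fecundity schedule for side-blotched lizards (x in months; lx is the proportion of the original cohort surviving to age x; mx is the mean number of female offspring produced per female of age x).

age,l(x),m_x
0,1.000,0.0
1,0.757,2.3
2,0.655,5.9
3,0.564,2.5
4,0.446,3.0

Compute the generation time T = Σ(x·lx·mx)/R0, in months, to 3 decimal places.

2.281

lx·mx: 0, 1.7411, 3.8645, 1.41, 1.338 → R0 = 8.3536
x·lx·mx: 0, 1.7411, 7.729, 4.23, 5.352 → Σ = 19.0521
T = 19.0521 / 8.3536 = 2.280705… → 2.281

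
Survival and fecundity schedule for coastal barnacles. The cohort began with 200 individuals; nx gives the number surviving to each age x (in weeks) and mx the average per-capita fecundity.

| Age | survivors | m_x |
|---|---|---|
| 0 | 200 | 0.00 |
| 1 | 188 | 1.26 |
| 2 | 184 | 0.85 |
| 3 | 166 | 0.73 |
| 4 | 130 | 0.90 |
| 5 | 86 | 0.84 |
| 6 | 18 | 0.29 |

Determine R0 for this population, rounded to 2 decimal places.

3.54

lx = nx/n0 = nx/200: 1, 0.94, 0.92, 0.83, 0.65, 0.43, 0.09
lx·mx by age: 0, 1.1844, 0.782, 0.6059, 0.585, 0.3612, 0.0261
R0 = Σ lx·mx = 3.5446 → 3.54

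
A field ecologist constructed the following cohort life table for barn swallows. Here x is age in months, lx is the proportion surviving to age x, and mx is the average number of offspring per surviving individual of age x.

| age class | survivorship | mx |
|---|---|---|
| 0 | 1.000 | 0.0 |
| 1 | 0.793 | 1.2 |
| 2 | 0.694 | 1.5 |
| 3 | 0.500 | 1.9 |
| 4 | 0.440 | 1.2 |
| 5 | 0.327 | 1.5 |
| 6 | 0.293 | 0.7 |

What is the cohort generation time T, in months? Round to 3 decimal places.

2.803

lx·mx: 0, 0.9516, 1.041, 0.95, 0.528, 0.4905, 0.2051 → R0 = 4.1662
x·lx·mx: 0, 0.9516, 2.082, 2.85, 2.112, 2.4525, 1.2306 → Σ = 11.6787
T = 11.6787 / 4.1662 = 2.803202… → 2.803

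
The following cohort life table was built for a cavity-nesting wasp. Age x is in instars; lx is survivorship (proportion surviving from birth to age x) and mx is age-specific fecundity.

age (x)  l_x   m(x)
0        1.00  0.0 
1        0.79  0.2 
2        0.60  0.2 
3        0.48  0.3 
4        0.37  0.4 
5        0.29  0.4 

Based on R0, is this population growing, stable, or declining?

declining

R0 = Σ lx·mx = 0 + 0.158 + 0.12 + 0.144 + 0.148 + 0.116 = 0.686
R0 < 1, so the population is declining.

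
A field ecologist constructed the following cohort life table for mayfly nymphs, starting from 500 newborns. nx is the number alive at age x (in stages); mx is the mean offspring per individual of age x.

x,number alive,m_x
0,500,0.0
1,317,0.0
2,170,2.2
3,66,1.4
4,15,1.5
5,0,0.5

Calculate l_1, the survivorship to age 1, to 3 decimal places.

0.634

l_1 = n_1/n_0 = 317/500 = 0.634 → 0.634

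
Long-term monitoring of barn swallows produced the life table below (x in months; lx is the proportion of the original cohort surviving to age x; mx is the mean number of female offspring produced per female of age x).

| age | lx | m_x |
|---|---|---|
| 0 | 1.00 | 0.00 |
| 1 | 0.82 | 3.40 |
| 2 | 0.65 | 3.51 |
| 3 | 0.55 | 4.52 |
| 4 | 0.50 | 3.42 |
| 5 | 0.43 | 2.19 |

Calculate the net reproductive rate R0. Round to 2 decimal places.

10.21

lx·mx by age: 0, 2.788, 2.2815, 2.486, 1.71, 0.9417
R0 = Σ lx·mx = 10.2072 → 10.21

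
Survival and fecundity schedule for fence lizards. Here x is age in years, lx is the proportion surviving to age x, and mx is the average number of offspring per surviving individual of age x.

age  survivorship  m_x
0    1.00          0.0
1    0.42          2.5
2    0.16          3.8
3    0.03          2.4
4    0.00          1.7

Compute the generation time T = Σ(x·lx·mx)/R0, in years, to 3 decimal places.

1.435

lx·mx: 0, 1.05, 0.608, 0.072, 0 → R0 = 1.73
x·lx·mx: 0, 1.05, 1.216, 0.216, 0 → Σ = 2.482
T = 2.482 / 1.73 = 1.434682… → 1.435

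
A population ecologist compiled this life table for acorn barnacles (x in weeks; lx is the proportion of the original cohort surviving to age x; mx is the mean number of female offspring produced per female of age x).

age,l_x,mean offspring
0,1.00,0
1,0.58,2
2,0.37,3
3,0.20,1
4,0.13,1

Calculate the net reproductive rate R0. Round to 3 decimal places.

lx·mx by age: 0, 1.16, 1.11, 0.2, 0.13
R0 = Σ lx·mx = 2.6 → 2.600

2.600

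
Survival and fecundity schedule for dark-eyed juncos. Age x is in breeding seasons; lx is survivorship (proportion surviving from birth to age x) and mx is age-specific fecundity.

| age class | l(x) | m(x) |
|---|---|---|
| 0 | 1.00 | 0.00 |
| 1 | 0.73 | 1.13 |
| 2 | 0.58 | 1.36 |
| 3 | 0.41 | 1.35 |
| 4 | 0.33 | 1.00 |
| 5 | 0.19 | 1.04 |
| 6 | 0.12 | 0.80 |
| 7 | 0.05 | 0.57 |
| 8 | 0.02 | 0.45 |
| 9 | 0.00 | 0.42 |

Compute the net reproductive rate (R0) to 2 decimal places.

lx·mx by age: 0, 0.8249, 0.7888, 0.5535, 0.33, 0.1976, 0.096, 0.0285, 0.009, 0
R0 = Σ lx·mx = 2.8283 → 2.83

2.83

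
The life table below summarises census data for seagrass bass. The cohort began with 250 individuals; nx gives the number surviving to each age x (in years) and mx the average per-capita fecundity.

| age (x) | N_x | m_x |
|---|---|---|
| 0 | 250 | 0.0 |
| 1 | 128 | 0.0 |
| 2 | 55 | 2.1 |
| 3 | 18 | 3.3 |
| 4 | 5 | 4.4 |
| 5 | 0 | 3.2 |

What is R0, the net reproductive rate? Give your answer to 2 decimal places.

lx = nx/n0 = nx/250: 1, 0.512, 0.22, 0.072, 0.02, 0
lx·mx by age: 0, 0, 0.462, 0.2376, 0.088, 0
R0 = Σ lx·mx = 0.7876 → 0.79

0.79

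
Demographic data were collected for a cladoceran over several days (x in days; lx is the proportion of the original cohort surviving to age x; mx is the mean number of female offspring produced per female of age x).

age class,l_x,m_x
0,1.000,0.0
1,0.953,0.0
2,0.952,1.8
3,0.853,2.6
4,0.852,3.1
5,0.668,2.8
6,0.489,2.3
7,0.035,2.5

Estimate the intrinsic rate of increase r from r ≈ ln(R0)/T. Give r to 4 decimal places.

0.5860

R0 = Σ lx·mx = 0 + 0 + 1.7136 + 2.2178 + 2.6412 + 1.8704 + 1.1247 + 0.0875 = 9.6552
Σ x·lx·mx = 37.3581; T = 37.3581/9.6552 = 3.86922…
r ≈ ln(R0)/T = ln(9.6552)/3.86922… = 0.586034… → 0.5860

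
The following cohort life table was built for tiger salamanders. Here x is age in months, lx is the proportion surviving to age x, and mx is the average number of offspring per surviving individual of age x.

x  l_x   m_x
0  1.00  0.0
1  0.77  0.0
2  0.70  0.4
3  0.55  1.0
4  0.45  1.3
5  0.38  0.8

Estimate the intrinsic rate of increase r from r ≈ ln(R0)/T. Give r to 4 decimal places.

R0 = Σ lx·mx = 0 + 0 + 0.28 + 0.55 + 0.585 + 0.304 = 1.719
Σ x·lx·mx = 6.07; T = 6.07/1.719 = 3.53112…
r ≈ ln(R0)/T = ln(1.719)/3.53112… = 0.153419… → 0.1534

0.1534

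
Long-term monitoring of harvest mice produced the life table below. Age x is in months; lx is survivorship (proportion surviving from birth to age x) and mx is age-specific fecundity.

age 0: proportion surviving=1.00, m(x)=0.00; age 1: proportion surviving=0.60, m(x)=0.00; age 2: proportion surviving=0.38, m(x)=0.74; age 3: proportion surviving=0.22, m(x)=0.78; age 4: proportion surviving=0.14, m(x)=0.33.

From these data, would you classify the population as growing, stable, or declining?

R0 = Σ lx·mx = 0 + 0 + 0.2812 + 0.1716 + 0.0462 = 0.499
R0 < 1, so the population is declining.

declining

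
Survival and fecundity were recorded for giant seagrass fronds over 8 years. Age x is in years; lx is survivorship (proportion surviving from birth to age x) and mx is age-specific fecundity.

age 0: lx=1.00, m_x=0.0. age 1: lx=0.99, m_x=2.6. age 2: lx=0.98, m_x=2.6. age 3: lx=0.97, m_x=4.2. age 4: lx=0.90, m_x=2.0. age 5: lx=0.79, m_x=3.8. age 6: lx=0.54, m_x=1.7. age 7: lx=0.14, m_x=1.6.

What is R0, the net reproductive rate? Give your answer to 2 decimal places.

15.14

lx·mx by age: 0, 2.574, 2.548, 4.074, 1.8, 3.002, 0.918, 0.224
R0 = Σ lx·mx = 15.14 → 15.14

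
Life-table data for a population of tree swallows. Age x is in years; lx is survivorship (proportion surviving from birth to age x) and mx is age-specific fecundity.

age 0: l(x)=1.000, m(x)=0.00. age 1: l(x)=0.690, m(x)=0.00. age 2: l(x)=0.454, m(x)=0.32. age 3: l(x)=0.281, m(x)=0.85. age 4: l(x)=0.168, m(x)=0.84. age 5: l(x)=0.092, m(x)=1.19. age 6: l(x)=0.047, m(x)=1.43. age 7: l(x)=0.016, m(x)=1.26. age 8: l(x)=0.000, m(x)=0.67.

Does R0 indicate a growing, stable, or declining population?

R0 = Σ lx·mx = 0 + 0 + 0.14528 + 0.23885 + 0.14112 + 0.10948 + 0.06721 + 0.02016 + 0 = 0.7221
R0 < 1, so the population is declining.

declining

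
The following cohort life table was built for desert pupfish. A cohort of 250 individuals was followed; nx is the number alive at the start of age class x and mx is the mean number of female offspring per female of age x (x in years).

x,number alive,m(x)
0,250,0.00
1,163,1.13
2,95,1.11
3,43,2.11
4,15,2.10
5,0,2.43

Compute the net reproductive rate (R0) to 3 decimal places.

1.647

lx = nx/n0 = nx/250: 1, 0.652, 0.38, 0.172, 0.06, 0
lx·mx by age: 0, 0.73676, 0.4218, 0.36292, 0.126, 0
R0 = Σ lx·mx = 1.64748 → 1.647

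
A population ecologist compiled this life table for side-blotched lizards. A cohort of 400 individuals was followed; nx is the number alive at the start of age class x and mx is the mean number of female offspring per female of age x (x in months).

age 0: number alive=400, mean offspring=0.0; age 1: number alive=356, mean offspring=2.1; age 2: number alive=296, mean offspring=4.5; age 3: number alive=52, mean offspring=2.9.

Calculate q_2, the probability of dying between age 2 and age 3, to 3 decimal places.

0.824

lx = nx/n0 = nx/400: 1, 0.89, 0.74, 0.13
q_2 = (l_2 − l_3) / l_2 = (0.74 − 0.13) / 0.74
     = 0.61 / 0.74 = 0.824324… → 0.824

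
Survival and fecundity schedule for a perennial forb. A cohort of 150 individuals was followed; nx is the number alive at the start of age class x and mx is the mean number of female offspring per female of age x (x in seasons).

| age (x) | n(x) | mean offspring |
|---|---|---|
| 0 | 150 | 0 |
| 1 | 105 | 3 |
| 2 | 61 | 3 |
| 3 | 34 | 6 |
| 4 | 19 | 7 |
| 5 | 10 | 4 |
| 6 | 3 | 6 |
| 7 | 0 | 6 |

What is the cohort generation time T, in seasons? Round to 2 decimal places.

2.39

lx = nx/n0 = nx/150: 1, 0.7, 0.40667…, 0.22667…, 0.12667…, 0.06667…, 0.02, 0
lx·mx: 0, 2.1, 1.22…, 1.36…, 0.886667…, 0.266667…, 0.12, 0 → R0 = 5.953333…
x·lx·mx: 0, 2.1, 2.44…, 4.08…, 3.546667…, 1.333333…, 0.72, 0 → Σ = 14.22…
T = 14.22… / 5.953333… = 2.388578… → 2.39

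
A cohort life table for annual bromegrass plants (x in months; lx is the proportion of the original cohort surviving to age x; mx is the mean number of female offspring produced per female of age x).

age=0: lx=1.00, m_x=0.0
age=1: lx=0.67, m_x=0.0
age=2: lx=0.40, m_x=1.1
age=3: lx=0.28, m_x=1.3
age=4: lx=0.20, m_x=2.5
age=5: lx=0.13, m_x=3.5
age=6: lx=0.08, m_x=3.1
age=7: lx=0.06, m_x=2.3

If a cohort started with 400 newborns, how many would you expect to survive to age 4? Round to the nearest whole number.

80

Expected survivors = N0 · l_4 = 400 × 0.20 = 80 → 80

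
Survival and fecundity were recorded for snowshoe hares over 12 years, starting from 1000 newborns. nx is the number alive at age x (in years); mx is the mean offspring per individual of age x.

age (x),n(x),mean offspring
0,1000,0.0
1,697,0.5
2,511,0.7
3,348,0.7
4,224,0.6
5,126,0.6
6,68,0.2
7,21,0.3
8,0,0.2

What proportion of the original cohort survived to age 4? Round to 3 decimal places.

l_4 = n_4/n_0 = 224/1000 = 0.224 → 0.224

0.224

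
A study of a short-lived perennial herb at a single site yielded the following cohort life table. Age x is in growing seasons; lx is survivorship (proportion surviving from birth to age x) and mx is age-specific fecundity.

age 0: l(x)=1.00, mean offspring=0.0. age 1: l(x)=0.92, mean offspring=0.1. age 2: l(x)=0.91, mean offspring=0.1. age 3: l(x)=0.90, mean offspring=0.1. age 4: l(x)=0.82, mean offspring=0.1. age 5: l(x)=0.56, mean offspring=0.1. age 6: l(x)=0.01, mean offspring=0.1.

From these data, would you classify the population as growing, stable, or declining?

declining

R0 = Σ lx·mx = 0 + 0.092 + 0.091 + 0.09 + 0.082 + 0.056 + 0.001 = 0.412
R0 < 1, so the population is declining.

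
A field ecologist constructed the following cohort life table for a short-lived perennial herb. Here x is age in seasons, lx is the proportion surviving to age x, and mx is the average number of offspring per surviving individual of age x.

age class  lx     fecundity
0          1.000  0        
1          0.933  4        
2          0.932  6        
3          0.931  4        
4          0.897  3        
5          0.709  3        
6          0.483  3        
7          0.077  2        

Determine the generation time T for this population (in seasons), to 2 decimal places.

lx·mx: 0, 3.732, 5.592, 3.724, 2.691, 2.127, 1.449, 0.154 → R0 = 19.469
x·lx·mx: 0, 3.732, 11.184, 11.172, 10.764, 10.635, 8.694, 1.078 → Σ = 57.259
T = 57.259 / 19.469 = 2.941034… → 2.94

2.94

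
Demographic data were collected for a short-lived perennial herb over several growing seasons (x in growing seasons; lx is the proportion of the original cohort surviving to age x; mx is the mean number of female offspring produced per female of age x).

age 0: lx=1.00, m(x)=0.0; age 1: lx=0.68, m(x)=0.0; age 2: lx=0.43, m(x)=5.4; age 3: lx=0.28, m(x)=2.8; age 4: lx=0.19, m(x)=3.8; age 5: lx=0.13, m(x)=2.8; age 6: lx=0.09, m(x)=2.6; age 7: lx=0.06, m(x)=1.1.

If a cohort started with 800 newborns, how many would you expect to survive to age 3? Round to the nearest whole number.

224

Expected survivors = N0 · l_3 = 800 × 0.28 = 224 → 224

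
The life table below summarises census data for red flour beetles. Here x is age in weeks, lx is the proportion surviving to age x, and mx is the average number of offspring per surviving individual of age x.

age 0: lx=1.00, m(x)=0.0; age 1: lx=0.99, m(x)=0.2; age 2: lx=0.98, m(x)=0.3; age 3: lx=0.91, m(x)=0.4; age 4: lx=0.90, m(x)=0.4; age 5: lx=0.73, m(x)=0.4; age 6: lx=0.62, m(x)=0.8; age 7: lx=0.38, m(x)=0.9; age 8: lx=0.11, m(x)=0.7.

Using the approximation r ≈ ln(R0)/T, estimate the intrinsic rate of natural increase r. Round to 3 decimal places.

R0 = Σ lx·mx = 0 + 0.198 + 0.294 + 0.364 + 0.36 + 0.292 + 0.496 + 0.342 + 0.077 = 2.423
Σ x·lx·mx = 10.764; T = 10.764/2.423 = 4.44243…
r ≈ ln(R0)/T = ln(2.423)/4.44243… = 0.19922… → 0.199

0.199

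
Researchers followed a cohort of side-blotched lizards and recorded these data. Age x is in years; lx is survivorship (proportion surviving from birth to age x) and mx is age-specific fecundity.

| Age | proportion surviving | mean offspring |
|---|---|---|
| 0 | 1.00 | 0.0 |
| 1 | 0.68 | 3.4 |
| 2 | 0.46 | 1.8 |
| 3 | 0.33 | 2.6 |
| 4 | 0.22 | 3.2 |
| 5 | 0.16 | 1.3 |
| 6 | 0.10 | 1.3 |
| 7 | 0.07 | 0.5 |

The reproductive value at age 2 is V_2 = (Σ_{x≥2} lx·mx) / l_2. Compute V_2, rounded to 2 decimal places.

lx·mx for x ≥ 2: 0.828, 0.858, 0.704, 0.208, 0.13, 0.035 → sum = 2.763
V_2 = 2.763 / l_2 = 2.763 / 0.46 = 6.006522… → 6.01

6.01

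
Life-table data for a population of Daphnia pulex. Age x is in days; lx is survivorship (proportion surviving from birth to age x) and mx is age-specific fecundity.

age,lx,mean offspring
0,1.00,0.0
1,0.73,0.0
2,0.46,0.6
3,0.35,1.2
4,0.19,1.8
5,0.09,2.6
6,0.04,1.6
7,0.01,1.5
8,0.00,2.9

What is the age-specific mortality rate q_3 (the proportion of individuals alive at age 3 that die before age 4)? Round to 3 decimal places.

0.457

q_3 = (l_3 − l_4) / l_3 = (0.35 − 0.19) / 0.35
     = 0.16 / 0.35 = 0.457143… → 0.457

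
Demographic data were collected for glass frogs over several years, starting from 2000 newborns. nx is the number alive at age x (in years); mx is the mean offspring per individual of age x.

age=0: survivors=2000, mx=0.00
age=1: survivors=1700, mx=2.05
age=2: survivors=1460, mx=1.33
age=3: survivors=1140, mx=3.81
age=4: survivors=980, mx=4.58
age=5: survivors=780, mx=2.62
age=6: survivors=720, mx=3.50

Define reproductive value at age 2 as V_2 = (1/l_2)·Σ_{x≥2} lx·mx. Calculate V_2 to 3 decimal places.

lx = nx/n0 = nx/2000: 1, 0.85, 0.73, 0.57, 0.49, 0.39, 0.36
lx·mx for x ≥ 2: 0.9709, 2.1717, 2.2442, 1.0218, 1.26 → sum = 7.6686
V_2 = 7.6686 / l_2 = 7.6686 / 0.73 = 10.504932… → 10.505

10.505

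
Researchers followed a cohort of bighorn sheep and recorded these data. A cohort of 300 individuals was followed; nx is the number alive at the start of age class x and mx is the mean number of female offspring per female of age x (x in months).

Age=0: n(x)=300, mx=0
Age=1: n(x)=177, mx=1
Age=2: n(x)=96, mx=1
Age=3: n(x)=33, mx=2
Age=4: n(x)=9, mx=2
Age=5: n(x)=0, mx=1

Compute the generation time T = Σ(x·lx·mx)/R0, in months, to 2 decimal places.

1.79

lx = nx/n0 = nx/300: 1, 0.59, 0.32, 0.11, 0.03, 0
lx·mx: 0, 0.59, 0.32, 0.22, 0.06, 0 → R0 = 1.19
x·lx·mx: 0, 0.59, 0.64, 0.66, 0.24, 0 → Σ = 2.13
T = 2.13 / 1.19 = 1.789916… → 1.79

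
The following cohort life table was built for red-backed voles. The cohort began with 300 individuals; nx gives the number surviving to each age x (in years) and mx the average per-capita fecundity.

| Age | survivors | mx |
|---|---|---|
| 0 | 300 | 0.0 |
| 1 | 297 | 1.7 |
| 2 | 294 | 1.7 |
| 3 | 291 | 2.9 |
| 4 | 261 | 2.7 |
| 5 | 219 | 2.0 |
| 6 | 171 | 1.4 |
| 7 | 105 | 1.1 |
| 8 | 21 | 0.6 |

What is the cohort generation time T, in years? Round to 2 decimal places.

lx = nx/n0 = nx/300: 1, 0.99, 0.98, 0.97, 0.87, 0.73, 0.57, 0.35, 0.07
lx·mx: 0, 1.683, 1.666, 2.813, 2.349, 1.46, 0.798, 0.385, 0.042 → R0 = 11.196
x·lx·mx: 0, 1.683, 3.332, 8.439, 9.396, 7.3, 4.788, 2.695, 0.336 → Σ = 37.969
T = 37.969 / 11.196 = 3.3913… → 3.39

3.39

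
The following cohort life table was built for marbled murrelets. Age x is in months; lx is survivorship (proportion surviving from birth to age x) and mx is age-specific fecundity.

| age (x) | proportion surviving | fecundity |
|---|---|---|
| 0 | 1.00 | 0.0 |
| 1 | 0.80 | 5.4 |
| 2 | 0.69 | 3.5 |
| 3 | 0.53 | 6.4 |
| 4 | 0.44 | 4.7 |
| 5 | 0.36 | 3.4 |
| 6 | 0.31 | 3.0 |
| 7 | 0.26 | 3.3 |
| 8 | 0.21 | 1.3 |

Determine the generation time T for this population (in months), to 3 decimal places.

3.068

lx·mx: 0, 4.32, 2.415, 3.392, 2.068, 1.224, 0.93, 0.858, 0.273 → R0 = 15.48
x·lx·mx: 0, 4.32, 4.83, 10.176, 8.272, 6.12, 5.58, 6.006, 2.184 → Σ = 47.488
T = 47.488 / 15.48 = 3.0677… → 3.068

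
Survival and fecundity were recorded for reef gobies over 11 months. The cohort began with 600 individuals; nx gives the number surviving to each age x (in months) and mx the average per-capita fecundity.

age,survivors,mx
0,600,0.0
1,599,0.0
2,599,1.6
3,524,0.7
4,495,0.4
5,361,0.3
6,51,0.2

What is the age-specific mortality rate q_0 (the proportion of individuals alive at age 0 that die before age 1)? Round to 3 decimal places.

0.002

lx = nx/n0 = nx/600: 1, 0.99833…, 0.99833…, 0.87333…, 0.825, 0.60167…, 0.085
q_0 = (l_0 − l_1) / l_0 = (1 − 0.998333…) / 1
     = 0.001667… / 1 = 0.001667… → 0.002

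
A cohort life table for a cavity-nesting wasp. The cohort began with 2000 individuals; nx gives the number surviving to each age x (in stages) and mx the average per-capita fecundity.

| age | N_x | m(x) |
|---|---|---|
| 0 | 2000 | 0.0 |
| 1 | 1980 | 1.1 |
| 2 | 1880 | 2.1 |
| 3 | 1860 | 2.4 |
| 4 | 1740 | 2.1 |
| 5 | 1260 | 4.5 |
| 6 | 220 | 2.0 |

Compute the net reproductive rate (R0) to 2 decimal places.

lx = nx/n0 = nx/2000: 1, 0.99, 0.94, 0.93, 0.87, 0.63, 0.11
lx·mx by age: 0, 1.089, 1.974, 2.232, 1.827, 2.835, 0.22
R0 = Σ lx·mx = 10.177 → 10.18

10.18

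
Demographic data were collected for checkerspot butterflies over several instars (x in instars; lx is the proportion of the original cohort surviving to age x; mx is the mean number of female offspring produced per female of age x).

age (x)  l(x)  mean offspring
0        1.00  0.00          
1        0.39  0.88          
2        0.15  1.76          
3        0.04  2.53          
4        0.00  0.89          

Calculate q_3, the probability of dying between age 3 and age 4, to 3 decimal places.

q_3 = (l_3 − l_4) / l_3 = (0.04 − 0) / 0.04
     = 0.04 / 0.04 = 1 → 1.000

1.000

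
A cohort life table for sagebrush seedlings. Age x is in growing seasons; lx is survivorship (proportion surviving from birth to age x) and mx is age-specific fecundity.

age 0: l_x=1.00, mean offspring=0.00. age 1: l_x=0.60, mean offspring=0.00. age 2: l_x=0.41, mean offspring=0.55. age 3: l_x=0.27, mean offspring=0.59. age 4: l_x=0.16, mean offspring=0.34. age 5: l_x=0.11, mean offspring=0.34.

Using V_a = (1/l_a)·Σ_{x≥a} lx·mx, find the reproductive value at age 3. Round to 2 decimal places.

0.93

lx·mx for x ≥ 3: 0.1593, 0.0544, 0.0374 → sum = 0.2511
V_3 = 0.2511 / l_3 = 0.2511 / 0.27 = 0.93 → 0.93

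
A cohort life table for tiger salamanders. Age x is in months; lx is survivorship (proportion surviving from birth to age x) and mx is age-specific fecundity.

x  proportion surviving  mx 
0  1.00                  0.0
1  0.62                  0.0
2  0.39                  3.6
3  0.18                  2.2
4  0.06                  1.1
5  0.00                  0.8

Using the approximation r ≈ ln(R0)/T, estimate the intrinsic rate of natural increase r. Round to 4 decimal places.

0.2732

R0 = Σ lx·mx = 0 + 0 + 1.404 + 0.396 + 0.066 + 0 = 1.866
Σ x·lx·mx = 4.26; T = 4.26/1.866 = 2.28296…
r ≈ ln(R0)/T = ln(1.866)/2.28296… = 0.273241… → 0.2732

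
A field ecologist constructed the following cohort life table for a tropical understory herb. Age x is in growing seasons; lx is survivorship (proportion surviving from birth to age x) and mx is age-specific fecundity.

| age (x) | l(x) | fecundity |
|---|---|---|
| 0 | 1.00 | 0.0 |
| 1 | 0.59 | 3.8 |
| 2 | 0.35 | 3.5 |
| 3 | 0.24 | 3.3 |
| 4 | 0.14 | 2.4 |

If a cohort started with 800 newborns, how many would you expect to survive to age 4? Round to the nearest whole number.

112

Expected survivors = N0 · l_4 = 800 × 0.14 = 112 → 112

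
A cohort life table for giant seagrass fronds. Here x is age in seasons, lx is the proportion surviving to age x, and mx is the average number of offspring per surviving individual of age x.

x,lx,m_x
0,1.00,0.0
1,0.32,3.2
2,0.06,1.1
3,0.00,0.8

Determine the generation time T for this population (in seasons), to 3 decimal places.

lx·mx: 0, 1.024, 0.066, 0 → R0 = 1.09
x·lx·mx: 0, 1.024, 0.132, 0 → Σ = 1.156
T = 1.156 / 1.09 = 1.06055… → 1.061

1.061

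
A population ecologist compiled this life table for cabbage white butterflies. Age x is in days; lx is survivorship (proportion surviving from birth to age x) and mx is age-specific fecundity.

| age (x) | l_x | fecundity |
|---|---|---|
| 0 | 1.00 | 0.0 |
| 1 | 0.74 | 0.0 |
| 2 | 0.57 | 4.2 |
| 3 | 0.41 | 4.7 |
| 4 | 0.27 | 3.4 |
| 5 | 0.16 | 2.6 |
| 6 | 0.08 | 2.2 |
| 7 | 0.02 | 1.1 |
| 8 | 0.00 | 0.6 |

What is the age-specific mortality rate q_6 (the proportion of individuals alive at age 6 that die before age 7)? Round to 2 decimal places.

0.75

q_6 = (l_6 − l_7) / l_6 = (0.08 − 0.02) / 0.08
     = 0.06 / 0.08 = 0.75 → 0.75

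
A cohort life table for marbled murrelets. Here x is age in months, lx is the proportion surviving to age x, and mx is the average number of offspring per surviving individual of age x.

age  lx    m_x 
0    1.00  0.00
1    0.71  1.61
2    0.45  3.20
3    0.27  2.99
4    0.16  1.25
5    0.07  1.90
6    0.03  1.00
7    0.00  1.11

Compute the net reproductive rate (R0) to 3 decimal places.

lx·mx by age: 0, 1.1431, 1.44, 0.8073, 0.2, 0.133, 0.03, 0
R0 = Σ lx·mx = 3.7534 → 3.753

3.753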